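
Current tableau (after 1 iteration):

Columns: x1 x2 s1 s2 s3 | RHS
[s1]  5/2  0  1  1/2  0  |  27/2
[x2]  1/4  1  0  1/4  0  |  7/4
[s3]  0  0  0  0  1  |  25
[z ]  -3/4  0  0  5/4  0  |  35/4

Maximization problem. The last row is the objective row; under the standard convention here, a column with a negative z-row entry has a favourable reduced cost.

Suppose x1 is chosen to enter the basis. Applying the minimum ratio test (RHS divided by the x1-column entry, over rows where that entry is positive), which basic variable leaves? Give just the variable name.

Ratios: row 1 (s1): (27/2)/(5/2) = 27/5; row 2 (x2): (7/4)/(1/4) = 7; row 3 (s3): entry 0 ≤ 0, skip.
Minimum ratio 27/5 is in the s1 row, so s1 leaves.

s1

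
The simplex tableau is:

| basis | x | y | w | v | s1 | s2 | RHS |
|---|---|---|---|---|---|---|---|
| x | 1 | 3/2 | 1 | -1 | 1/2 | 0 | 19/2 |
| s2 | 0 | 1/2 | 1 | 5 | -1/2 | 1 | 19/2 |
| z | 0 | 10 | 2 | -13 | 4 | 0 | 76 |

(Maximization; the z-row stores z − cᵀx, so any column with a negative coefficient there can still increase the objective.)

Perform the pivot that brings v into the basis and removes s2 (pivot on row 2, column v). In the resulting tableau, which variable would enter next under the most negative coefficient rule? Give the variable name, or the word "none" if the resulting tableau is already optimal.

none

Pivot element 5. New z-row = old z-row − (-13)·(row 2/5).
Updated z-row coefficients: x: 0, y: 113/10, w: 23/5, v: 0, s1: 27/10, s2: 13/5.
No coefficient is strictly negative; the tableau after this pivot is optimal.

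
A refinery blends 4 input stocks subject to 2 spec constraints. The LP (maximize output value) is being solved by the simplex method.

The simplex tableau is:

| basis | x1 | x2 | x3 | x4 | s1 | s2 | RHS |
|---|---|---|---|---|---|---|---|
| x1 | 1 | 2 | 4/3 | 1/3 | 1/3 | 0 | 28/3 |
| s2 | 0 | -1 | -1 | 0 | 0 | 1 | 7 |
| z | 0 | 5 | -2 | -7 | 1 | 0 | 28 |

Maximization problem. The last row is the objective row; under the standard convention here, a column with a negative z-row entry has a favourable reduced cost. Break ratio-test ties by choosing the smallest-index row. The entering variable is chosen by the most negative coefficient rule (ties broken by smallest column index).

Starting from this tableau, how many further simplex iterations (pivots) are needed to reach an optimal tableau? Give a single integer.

pivot: x4 in, x1 out → z = 224
No improving column remains; optimal.

1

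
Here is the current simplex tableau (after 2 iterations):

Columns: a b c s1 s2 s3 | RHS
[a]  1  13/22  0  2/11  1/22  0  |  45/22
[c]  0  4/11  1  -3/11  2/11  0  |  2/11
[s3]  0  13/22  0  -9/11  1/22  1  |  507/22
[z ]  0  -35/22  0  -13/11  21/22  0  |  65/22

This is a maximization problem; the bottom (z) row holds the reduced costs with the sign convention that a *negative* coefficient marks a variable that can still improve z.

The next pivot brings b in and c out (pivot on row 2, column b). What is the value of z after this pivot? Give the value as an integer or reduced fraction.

Minimum ratio for b: (2/11)/(4/11) = 1/2.
z changes by −(z-row coeff of b)·ratio = −(-35/22)·(1/2) = 35/44.
New z = 65/22 + (35/44) = 15/4.

15/4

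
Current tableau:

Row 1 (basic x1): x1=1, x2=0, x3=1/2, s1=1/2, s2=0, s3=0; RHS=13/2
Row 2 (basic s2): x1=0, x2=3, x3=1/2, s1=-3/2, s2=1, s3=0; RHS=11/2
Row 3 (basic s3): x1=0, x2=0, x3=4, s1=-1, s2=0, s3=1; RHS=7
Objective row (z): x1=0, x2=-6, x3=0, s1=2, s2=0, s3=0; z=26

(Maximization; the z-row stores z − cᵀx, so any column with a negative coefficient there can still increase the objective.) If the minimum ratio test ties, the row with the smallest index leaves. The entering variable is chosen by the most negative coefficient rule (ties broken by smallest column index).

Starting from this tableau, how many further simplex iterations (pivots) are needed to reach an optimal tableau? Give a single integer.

2

pivot: x2 in, s2 out → z = 37
pivot: s1 in, x1 out → z = 50
No improving column remains; optimal.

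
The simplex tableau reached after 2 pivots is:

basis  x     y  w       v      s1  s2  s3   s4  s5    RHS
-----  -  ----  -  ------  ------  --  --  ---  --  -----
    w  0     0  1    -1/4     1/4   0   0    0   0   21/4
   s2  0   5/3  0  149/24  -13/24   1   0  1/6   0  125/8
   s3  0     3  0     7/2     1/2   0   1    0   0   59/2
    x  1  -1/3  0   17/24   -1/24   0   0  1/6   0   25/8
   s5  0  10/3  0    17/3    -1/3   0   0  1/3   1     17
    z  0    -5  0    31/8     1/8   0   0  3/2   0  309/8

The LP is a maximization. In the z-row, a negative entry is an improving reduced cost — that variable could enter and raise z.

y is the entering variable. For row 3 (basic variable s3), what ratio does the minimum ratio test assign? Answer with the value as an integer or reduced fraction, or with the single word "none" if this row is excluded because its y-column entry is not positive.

59/6

Ratio = RHS / (y entry) = (59/2) / 3 = 59/6.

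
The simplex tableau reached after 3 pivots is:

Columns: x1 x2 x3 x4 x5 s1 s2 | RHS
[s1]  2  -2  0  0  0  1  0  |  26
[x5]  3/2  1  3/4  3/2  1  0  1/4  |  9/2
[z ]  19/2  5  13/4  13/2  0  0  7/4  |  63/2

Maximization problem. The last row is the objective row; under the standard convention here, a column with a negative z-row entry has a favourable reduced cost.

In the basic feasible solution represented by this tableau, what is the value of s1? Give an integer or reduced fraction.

s1 is basic (row 1); its value is the RHS of that row: 26.

26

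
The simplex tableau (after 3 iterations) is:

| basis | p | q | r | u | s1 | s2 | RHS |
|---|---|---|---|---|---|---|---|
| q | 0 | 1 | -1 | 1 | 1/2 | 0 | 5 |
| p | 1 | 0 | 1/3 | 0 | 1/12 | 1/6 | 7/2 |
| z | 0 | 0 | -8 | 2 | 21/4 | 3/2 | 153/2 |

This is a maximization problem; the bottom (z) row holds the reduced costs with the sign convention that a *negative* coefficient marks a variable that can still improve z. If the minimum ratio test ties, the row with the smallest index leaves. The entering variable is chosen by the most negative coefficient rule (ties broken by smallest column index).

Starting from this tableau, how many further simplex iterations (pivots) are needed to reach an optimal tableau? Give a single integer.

1

pivot: r in, p out → z = 321/2
No improving column remains; optimal.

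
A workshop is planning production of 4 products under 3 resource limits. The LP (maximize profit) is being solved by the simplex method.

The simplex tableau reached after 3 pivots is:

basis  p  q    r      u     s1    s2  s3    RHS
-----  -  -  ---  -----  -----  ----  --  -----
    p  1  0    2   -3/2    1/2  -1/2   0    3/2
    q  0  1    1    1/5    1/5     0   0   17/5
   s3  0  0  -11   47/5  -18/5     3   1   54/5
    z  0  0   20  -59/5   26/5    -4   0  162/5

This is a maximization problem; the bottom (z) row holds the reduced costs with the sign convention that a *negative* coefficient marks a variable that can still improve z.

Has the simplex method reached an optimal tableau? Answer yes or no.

no

Column u has objective-row coefficient -59/5, which is negative; an improving pivot exists, so not yet optimal.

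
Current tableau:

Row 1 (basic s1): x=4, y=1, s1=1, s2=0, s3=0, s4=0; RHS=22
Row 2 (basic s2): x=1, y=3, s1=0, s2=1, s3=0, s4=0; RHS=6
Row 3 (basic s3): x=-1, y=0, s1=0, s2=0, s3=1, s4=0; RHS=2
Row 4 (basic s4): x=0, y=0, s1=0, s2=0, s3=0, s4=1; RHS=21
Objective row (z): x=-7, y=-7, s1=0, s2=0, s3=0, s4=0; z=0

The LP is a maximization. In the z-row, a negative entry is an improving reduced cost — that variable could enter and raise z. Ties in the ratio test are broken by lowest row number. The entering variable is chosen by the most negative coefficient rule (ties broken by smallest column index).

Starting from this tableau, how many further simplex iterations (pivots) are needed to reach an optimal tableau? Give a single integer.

pivot: x in, s1 out → z = 77/2
pivot: y in, s2 out → z = 434/11
No improving column remains; optimal.

2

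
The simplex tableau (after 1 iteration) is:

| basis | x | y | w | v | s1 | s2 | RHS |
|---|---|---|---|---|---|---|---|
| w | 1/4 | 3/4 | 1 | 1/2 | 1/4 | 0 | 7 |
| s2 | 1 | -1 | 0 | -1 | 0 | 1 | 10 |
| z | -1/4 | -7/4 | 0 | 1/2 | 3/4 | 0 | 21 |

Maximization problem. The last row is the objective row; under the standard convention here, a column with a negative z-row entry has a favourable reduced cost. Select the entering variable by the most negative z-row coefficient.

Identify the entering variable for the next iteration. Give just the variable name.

y

Objective-row coefficients: x: -1/4, y: -7/4, w: 0, v: 1/2, s1: 3/4, s2: 0.
The most negative is -7/4 in column y, so y enters.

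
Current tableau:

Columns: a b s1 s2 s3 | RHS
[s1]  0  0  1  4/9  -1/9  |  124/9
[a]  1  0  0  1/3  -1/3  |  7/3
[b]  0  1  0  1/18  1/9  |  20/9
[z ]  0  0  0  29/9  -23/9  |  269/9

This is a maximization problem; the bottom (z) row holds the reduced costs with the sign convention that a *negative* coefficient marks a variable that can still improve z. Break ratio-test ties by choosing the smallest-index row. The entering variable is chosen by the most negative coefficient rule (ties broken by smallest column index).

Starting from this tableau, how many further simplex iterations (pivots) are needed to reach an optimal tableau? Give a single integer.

1

pivot: s3 in, b out → z = 81
No improving column remains; optimal.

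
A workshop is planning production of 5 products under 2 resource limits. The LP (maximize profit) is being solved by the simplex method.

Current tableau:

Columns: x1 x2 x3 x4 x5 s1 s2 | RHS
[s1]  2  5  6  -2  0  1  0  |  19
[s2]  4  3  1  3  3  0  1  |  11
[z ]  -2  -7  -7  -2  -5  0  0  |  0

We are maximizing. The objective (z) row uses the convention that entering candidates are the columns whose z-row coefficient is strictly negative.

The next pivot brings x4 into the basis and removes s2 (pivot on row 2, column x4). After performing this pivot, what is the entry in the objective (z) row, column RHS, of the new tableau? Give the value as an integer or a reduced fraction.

22/3

Pivot element is row 2, column x4: 3.
Normalize row 2: new (row 2, RHS) = 11/3 = 11/3.
z-row ← z-row − (-2)·(new row 2): 0 − (-2)·(11/3) = 22/3.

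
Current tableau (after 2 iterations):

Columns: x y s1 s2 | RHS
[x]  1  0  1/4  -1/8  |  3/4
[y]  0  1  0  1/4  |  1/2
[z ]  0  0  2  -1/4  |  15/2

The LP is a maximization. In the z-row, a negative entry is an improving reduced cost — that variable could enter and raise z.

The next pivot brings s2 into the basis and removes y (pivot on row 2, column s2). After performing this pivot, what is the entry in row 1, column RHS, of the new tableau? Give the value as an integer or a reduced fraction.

1

Pivot element is row 2, column s2: 1/4.
Normalize row 2: new (row 2, RHS) = (1/2)/(1/4) = 2.
row 1 ← row 1 − (-1/8)·(new row 2): 3/4 − (-1/8)·2 = 1.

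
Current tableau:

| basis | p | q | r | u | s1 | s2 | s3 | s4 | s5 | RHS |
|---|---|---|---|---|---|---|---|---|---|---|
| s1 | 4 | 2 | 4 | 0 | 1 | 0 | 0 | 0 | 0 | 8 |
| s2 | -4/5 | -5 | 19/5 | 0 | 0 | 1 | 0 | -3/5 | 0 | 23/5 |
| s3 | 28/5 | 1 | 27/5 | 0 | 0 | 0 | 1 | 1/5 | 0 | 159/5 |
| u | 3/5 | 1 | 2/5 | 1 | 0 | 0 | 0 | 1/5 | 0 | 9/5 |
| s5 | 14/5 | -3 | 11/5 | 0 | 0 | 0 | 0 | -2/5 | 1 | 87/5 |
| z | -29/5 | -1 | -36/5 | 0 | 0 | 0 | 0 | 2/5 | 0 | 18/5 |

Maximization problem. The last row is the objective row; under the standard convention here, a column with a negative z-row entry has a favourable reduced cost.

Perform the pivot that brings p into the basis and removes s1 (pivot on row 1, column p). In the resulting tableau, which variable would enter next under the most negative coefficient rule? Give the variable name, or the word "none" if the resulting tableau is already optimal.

Pivot element 4. New z-row = old z-row − (-29/5)·(row 1/4).
Updated z-row coefficients: p: 0, q: 19/10, r: -7/5, u: 0, s1: 29/20, s2: 0, s3: 0, s4: 2/5, s5: 0.
The most negative is -7/5 in column r, so r would enter next.

r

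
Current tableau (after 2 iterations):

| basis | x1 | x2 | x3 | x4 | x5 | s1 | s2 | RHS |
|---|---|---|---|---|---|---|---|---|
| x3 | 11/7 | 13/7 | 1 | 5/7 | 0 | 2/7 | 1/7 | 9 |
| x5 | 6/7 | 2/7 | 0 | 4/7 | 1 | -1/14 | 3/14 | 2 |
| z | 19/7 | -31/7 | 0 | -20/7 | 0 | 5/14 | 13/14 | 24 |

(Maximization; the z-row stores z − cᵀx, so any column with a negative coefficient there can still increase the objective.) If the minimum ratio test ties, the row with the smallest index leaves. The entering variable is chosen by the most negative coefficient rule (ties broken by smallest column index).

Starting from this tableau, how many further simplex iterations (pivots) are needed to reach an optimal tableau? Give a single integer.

2

pivot: x2 in, x3 out → z = 591/13
pivot: x4 in, x5 out → z = 47
No improving column remains; optimal.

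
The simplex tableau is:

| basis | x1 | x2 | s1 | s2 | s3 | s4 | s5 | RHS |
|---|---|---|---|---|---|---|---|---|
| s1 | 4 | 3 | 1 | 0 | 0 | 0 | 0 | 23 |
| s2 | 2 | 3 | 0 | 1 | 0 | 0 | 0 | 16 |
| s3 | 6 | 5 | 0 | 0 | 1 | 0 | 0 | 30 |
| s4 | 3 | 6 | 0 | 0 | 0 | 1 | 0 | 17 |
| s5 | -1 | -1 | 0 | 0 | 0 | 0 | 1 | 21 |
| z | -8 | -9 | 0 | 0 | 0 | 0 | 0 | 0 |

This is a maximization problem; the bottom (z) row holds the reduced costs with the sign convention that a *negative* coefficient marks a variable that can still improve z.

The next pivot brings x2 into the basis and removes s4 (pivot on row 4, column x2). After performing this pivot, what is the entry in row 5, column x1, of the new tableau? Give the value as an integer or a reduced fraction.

-1/2

Pivot element is row 4, column x2: 6.
Normalize row 4: new (row 4, x1) = 3/6 = 1/2.
row 5 ← row 5 − (-1)·(new row 4): -1 − (-1)·(1/2) = -1/2.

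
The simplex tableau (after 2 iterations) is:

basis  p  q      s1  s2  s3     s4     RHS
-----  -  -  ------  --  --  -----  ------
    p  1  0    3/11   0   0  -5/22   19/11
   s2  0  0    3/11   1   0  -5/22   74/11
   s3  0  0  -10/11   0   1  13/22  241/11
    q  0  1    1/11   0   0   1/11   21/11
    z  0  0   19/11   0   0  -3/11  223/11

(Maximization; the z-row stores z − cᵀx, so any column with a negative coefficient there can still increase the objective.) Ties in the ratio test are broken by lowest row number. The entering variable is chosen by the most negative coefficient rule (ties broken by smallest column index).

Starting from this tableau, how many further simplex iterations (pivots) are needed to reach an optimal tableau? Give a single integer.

pivot: s4 in, q out → z = 26
No improving column remains; optimal.

1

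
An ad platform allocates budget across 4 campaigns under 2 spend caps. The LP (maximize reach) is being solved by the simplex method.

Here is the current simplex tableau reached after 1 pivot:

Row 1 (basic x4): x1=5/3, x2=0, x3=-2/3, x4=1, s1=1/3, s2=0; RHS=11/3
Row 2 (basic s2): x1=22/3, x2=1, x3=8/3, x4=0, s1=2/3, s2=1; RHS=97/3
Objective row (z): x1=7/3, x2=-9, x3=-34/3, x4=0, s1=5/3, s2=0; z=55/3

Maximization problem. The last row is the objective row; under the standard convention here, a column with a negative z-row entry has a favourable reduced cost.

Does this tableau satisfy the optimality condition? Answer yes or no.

no

Column x2 has objective-row coefficient -9, which is negative; an improving pivot exists, so not yet optimal.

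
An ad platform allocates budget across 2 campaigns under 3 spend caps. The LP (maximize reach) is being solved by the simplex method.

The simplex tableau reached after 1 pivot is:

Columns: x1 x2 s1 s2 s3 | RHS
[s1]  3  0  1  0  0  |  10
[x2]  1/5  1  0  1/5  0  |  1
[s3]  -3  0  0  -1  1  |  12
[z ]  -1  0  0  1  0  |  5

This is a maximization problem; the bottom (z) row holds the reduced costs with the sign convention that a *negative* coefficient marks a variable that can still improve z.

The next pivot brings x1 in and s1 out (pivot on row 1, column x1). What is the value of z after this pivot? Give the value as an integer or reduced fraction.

25/3

Minimum ratio for x1: 10/3 = 10/3.
z changes by −(z-row coeff of x1)·ratio = −(-1)·(10/3) = 10/3.
New z = 5 + (10/3) = 25/3.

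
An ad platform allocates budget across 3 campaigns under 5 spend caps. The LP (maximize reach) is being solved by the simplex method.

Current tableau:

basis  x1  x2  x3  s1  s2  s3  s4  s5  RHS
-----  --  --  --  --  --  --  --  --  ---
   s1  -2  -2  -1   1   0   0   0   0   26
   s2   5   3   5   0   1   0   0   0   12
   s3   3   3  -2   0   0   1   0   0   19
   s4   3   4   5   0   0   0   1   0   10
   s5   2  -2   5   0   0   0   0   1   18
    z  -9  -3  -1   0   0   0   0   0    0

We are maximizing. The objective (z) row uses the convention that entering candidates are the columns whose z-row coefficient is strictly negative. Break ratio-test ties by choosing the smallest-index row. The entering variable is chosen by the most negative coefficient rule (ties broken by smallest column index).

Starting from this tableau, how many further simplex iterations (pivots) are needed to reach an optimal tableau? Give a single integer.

1

pivot: x1 in, s2 out → z = 108/5
No improving column remains; optimal.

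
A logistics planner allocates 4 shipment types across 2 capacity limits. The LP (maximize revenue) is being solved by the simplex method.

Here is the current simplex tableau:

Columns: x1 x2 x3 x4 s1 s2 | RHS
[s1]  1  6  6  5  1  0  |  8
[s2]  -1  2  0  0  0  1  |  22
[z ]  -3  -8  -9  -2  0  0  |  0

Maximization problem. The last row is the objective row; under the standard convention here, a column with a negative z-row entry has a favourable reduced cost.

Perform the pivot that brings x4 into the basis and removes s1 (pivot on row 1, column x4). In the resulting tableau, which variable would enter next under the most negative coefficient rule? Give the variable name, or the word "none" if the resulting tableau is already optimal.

Pivot element 5. New z-row = old z-row − (-2)·(row 1/5).
Updated z-row coefficients: x1: -13/5, x2: -28/5, x3: -33/5, x4: 0, s1: 2/5, s2: 0.
The most negative is -33/5 in column x3, so x3 would enter next.

x3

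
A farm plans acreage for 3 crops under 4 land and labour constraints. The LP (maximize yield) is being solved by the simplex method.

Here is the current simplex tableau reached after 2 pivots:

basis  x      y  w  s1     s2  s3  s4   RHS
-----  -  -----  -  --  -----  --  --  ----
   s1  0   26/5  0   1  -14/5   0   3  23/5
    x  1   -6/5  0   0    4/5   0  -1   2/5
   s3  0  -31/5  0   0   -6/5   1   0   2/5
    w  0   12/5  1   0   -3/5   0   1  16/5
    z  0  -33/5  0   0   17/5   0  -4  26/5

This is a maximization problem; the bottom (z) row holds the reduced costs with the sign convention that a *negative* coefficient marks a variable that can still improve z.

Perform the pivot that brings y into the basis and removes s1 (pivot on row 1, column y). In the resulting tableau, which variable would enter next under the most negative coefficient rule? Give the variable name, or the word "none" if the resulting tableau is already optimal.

Pivot element 26/5. New z-row = old z-row − (-33/5)·(row 1/(26/5)).
Updated z-row coefficients: x: 0, y: 0, w: 0, s1: 33/26, s2: -2/13, s3: 0, s4: -5/26.
The most negative is -5/26 in column s4, so s4 would enter next.

s4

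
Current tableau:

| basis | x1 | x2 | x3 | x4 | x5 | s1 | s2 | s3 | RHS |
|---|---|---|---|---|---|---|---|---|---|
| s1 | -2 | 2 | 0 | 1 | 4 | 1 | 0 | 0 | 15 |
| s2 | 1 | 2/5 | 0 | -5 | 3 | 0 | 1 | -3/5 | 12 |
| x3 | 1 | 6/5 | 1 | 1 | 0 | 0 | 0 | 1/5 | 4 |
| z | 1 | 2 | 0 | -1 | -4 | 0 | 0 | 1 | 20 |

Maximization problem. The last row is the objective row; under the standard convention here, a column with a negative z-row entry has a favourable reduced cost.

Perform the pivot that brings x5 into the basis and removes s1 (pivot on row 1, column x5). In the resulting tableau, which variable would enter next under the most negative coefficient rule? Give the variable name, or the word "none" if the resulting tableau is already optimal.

Pivot element 4. New z-row = old z-row − (-4)·(row 1/4).
Updated z-row coefficients: x1: -1, x2: 4, x3: 0, x4: 0, x5: 0, s1: 1, s2: 0, s3: 1.
The most negative is -1 in column x1, so x1 would enter next.

x1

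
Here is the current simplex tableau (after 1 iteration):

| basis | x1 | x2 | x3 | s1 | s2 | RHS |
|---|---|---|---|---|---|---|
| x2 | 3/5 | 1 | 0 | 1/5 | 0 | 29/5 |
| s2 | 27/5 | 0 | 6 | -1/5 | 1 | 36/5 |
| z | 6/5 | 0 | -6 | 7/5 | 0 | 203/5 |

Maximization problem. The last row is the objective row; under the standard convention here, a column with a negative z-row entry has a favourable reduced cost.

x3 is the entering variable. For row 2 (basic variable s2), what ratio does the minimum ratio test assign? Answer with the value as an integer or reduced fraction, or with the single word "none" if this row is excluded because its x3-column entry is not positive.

6/5

Ratio = RHS / (x3 entry) = (36/5) / 6 = 6/5.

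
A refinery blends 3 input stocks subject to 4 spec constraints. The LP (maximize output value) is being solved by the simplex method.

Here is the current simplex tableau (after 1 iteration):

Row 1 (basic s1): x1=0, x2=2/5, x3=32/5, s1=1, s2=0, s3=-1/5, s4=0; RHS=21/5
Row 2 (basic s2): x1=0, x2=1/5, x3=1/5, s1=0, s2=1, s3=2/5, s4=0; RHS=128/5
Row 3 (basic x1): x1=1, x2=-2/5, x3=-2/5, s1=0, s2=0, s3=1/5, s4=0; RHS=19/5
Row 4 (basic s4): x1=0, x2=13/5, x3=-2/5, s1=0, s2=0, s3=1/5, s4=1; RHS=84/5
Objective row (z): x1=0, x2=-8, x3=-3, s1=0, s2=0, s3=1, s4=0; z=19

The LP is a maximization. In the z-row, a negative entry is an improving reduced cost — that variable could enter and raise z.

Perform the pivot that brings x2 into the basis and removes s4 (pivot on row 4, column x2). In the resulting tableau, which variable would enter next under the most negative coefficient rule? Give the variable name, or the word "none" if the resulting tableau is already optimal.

Pivot element 13/5. New z-row = old z-row − (-8)·(row 4/(13/5)).
Updated z-row coefficients: x1: 0, x2: 0, x3: -55/13, s1: 0, s2: 0, s3: 21/13, s4: 40/13.
The most negative is -55/13 in column x3, so x3 would enter next.

x3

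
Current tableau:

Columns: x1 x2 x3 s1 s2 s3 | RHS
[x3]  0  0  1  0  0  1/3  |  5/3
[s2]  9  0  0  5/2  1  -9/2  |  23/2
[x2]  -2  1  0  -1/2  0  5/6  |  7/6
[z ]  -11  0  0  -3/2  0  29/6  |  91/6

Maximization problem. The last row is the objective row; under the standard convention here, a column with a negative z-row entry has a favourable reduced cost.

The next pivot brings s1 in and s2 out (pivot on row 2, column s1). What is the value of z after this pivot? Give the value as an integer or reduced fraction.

Minimum ratio for s1: (23/2)/(5/2) = 23/5.
z changes by −(z-row coeff of s1)·ratio = −(-3/2)·(23/5) = 69/10.
New z = 91/6 + (69/10) = 331/15.

331/15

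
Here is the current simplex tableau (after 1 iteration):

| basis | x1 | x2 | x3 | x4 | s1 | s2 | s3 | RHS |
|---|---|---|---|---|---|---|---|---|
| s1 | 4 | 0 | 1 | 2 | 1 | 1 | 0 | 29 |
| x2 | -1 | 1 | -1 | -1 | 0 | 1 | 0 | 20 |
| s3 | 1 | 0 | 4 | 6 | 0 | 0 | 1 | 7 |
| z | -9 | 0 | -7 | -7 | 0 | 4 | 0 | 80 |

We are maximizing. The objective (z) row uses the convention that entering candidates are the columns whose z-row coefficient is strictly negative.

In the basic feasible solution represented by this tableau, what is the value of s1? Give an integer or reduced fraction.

s1 is basic (row 1); its value is the RHS of that row: 29.

29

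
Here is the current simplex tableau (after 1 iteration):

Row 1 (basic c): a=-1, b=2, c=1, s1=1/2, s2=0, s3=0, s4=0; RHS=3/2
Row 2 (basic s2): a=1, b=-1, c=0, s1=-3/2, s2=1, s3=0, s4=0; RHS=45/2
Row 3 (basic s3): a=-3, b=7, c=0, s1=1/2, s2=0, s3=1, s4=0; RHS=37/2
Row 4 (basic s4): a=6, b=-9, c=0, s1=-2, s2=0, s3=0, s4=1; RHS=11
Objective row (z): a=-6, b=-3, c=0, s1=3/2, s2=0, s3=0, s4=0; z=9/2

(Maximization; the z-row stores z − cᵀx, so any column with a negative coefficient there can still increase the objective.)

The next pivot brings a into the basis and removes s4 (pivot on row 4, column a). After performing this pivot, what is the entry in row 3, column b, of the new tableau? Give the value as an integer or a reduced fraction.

5/2

Pivot element is row 4, column a: 6.
Normalize row 4: new (row 4, b) = (-9)/6 = -3/2.
row 3 ← row 3 − (-3)·(new row 4): 7 − (-3)·(-3/2) = 5/2.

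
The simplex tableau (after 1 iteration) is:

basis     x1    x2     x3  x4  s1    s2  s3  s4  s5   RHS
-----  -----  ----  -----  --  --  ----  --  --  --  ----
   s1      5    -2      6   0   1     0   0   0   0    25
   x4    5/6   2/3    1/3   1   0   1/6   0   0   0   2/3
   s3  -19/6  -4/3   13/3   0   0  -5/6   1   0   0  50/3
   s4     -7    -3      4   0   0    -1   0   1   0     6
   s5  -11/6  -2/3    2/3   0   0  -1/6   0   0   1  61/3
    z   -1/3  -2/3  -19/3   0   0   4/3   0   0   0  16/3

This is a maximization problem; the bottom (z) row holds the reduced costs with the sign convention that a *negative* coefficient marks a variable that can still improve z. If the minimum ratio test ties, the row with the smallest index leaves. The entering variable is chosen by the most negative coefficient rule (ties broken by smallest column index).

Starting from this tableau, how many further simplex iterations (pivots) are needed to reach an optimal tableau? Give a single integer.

pivot: x3 in, s4 out → z = 89/6
pivot: x1 in, x4 out → z = 275/17
No improving column remains; optimal.

2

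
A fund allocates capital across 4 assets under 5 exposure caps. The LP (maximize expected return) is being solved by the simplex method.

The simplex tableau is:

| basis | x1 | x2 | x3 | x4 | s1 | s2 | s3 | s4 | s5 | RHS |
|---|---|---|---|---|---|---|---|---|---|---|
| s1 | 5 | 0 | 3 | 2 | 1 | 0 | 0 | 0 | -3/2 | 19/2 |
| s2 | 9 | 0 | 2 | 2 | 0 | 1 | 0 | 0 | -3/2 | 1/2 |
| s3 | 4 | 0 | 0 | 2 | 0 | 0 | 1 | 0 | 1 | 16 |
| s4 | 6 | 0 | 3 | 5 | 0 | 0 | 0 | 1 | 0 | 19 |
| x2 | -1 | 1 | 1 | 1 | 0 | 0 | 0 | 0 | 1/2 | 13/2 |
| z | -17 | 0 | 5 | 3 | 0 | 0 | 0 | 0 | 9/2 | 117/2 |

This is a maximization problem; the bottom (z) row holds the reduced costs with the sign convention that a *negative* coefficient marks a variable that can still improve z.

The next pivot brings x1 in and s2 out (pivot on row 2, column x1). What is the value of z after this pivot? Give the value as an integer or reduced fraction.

Minimum ratio for x1: (1/2)/9 = 1/18.
z changes by −(z-row coeff of x1)·ratio = −(-17)·(1/18) = 17/18.
New z = 117/2 + (17/18) = 535/9.

535/9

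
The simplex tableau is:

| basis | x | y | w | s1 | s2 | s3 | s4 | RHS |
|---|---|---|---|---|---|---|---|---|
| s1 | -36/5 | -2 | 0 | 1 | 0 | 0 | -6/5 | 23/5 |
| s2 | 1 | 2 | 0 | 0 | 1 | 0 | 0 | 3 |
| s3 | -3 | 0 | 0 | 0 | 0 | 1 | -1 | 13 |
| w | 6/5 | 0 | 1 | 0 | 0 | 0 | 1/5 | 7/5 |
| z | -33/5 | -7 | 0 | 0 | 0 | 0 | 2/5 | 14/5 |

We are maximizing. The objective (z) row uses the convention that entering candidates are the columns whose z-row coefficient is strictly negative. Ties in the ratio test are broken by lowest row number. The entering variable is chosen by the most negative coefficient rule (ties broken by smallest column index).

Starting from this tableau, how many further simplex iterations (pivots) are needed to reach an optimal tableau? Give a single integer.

pivot: y in, s2 out → z = 133/10
pivot: x in, w out → z = 203/12
No improving column remains; optimal.

2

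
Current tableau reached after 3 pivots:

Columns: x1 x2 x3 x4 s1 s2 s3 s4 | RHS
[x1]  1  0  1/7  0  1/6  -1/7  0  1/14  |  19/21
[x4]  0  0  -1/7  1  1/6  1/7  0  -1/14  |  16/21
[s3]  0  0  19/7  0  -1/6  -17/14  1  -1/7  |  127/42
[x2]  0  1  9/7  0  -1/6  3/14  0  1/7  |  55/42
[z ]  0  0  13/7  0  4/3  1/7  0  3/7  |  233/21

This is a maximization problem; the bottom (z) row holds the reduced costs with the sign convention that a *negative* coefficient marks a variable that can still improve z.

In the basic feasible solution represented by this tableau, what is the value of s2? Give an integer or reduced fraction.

s2 is nonbasic (not in the basis column), so its value in the current BFS is 0.

0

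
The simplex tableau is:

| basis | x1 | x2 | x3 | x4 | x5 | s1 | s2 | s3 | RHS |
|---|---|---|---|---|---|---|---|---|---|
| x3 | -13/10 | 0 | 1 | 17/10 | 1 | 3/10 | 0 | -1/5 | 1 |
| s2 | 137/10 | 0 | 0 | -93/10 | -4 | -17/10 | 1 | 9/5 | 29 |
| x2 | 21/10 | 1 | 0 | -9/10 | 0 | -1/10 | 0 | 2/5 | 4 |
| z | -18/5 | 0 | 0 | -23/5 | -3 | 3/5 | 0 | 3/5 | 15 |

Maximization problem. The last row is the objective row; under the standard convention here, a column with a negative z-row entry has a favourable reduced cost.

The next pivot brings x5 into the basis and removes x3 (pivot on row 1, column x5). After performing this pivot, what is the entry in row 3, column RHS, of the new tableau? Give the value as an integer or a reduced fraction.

Pivot element is row 1, column x5: 1.
Normalize row 1: new (row 1, RHS) = 1/1 = 1.
row 3 ← row 3 − 0·(new row 1): 4 − 0·1 = 4.

4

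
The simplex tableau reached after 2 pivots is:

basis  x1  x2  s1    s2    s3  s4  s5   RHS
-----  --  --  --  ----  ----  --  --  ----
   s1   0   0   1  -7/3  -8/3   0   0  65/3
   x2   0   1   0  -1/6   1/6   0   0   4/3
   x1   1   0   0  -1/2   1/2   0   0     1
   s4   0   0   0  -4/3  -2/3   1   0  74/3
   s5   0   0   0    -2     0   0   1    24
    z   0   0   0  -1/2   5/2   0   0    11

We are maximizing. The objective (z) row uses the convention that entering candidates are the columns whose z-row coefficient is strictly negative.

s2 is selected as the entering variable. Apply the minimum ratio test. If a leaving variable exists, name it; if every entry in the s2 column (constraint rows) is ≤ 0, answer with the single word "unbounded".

unbounded

s2-column entries: row 1: -7/3, row 2: -1/6, row 3: -1/2, row 4: -4/3, row 5: -2. All ≤ 0, so s2 can increase without bound; the LP is unbounded in this direction.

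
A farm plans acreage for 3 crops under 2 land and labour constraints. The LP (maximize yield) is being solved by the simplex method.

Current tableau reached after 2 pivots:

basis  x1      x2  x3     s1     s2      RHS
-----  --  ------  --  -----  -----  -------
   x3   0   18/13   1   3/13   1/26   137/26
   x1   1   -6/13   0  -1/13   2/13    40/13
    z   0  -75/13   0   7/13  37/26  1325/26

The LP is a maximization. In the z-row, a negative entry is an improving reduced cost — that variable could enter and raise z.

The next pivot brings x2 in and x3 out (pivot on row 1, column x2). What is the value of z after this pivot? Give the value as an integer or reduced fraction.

Minimum ratio for x2: (137/26)/(18/13) = 137/36.
z changes by −(z-row coeff of x2)·ratio = −(-75/13)·(137/36) = 3425/156.
New z = 1325/26 + (3425/156) = 875/12.

875/12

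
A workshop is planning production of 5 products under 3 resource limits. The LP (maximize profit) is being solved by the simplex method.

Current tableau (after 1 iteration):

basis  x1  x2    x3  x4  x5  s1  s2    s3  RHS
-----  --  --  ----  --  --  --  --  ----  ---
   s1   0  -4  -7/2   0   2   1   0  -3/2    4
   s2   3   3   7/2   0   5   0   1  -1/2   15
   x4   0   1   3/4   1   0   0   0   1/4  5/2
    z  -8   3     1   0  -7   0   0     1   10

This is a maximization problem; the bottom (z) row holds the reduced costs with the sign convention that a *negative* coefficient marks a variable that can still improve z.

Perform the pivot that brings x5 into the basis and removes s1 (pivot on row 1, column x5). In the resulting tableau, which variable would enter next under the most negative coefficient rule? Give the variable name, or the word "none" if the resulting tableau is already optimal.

Pivot element 2. New z-row = old z-row − (-7)·(row 1/2).
Updated z-row coefficients: x1: -8, x2: -11, x3: -45/4, x4: 0, x5: 0, s1: 7/2, s2: 0, s3: -17/4.
The most negative is -45/4 in column x3, so x3 would enter next.

x3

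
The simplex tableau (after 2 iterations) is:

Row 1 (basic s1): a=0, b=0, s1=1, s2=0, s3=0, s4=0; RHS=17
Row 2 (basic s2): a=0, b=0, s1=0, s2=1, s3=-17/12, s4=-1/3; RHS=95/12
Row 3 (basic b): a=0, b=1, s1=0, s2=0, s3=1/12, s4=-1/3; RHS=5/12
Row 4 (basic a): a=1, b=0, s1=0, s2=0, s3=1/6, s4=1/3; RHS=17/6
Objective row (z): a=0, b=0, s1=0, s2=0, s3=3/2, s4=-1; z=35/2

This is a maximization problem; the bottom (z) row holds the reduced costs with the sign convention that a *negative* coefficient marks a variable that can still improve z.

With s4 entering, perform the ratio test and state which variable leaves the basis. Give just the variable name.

Ratios: row 1 (s1): entry 0 ≤ 0, skip; row 2 (s2): entry -1/3 ≤ 0, skip; row 3 (b): entry -1/3 ≤ 0, skip; row 4 (a): (17/6)/(1/3) = 17/2.
Minimum ratio 17/2 is in the a row, so a leaves.

a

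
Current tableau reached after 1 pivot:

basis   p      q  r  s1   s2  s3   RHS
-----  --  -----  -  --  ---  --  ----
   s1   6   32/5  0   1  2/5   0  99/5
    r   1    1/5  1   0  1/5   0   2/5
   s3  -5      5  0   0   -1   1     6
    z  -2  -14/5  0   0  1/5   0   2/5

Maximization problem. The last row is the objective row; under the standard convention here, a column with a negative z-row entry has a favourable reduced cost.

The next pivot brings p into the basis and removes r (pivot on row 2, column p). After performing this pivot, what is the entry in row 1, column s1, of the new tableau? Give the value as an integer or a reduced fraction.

Pivot element is row 2, column p: 1.
Normalize row 2: new (row 2, s1) = 0/1 = 0.
row 1 ← row 1 − 6·(new row 2): 1 − 6·0 = 1.

1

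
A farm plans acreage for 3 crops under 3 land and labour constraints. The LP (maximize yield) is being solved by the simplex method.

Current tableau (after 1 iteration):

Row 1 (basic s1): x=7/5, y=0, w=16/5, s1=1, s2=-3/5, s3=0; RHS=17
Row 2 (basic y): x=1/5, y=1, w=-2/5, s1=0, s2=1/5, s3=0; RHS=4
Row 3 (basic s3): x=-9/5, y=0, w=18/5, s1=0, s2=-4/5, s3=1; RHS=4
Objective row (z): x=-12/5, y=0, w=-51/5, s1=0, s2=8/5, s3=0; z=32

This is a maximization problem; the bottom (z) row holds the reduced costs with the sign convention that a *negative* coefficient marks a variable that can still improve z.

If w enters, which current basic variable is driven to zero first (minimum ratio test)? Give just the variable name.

s3

Ratios: row 1 (s1): 17/(16/5) = 85/16; row 2 (y): entry -2/5 ≤ 0, skip; row 3 (s3): 4/(18/5) = 10/9.
Minimum ratio 10/9 is in the s3 row, so s3 leaves.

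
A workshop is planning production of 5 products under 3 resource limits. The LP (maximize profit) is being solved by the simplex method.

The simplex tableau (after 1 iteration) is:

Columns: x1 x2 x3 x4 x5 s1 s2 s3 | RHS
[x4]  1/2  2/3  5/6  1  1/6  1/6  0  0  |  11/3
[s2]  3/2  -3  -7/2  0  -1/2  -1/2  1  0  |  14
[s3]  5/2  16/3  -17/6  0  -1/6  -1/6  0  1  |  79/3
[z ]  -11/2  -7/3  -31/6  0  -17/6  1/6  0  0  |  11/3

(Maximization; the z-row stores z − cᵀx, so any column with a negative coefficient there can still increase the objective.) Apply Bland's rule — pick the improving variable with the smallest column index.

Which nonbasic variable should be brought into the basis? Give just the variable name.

Objective-row coefficients: x1: -11/2, x2: -7/3, x3: -31/6, x4: 0, x5: -17/6, s1: 1/6, s2: 0, s3: 0.
Improving columns: x1, x2, x3, x5. Bland's rule picks the smallest column index → x1.

x1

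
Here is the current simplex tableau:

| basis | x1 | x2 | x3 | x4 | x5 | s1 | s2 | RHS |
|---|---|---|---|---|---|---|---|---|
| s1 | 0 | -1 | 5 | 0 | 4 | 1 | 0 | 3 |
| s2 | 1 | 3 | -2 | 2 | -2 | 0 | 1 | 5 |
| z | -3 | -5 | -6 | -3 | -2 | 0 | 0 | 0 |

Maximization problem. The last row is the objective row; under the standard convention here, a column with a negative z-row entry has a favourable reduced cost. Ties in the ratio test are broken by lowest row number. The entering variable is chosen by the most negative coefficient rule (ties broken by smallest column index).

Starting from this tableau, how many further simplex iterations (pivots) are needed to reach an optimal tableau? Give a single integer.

pivot: x3 in, s1 out → z = 18/5
pivot: x2 in, s2 out → z = 239/13
pivot: x1 in, x2 out → z = 111/5
No improving column remains; optimal.

3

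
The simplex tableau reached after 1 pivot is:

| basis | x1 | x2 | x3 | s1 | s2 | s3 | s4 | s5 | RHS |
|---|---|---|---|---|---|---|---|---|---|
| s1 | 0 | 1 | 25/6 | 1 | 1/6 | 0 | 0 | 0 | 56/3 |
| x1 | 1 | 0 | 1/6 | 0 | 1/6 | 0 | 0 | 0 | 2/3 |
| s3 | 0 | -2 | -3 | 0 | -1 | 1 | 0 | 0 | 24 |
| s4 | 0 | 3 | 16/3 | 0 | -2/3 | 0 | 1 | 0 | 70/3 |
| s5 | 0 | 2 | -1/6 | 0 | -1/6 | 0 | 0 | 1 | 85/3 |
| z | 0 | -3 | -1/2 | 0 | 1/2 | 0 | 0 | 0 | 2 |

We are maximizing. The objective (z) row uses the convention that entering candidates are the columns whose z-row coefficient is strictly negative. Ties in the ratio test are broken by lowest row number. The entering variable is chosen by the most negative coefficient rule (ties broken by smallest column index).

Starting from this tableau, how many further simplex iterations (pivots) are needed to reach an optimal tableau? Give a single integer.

pivot: x2 in, s4 out → z = 76/3
pivot: s2 in, x1 out → z = 26
No improving column remains; optimal.

2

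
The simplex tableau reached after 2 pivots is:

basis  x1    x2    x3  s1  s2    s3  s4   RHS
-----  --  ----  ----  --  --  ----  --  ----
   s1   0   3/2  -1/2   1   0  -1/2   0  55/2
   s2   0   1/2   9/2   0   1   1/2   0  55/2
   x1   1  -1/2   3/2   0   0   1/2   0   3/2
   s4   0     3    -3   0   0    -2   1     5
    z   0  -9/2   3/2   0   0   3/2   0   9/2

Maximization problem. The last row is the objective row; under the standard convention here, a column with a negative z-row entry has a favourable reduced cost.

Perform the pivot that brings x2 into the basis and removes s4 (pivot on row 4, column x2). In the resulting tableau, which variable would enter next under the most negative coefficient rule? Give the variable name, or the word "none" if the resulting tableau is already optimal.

Pivot element 3. New z-row = old z-row − (-9/2)·(row 4/3).
Updated z-row coefficients: x1: 0, x2: 0, x3: -3, s1: 0, s2: 0, s3: -3/2, s4: 3/2.
The most negative is -3 in column x3, so x3 would enter next.

x3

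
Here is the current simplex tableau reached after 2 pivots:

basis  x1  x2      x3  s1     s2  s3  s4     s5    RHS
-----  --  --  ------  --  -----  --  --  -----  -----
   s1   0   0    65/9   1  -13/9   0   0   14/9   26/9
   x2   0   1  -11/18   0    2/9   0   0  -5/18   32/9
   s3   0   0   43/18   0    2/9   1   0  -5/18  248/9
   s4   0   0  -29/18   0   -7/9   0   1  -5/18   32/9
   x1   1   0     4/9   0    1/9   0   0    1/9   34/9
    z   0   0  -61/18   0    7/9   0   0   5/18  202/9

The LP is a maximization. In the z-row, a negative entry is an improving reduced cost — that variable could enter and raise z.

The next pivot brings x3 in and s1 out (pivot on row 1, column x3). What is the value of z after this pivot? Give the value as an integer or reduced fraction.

119/5

Minimum ratio for x3: (26/9)/(65/9) = 2/5.
z changes by −(z-row coeff of x3)·ratio = −(-61/18)·(2/5) = 61/45.
New z = 202/9 + (61/45) = 119/5.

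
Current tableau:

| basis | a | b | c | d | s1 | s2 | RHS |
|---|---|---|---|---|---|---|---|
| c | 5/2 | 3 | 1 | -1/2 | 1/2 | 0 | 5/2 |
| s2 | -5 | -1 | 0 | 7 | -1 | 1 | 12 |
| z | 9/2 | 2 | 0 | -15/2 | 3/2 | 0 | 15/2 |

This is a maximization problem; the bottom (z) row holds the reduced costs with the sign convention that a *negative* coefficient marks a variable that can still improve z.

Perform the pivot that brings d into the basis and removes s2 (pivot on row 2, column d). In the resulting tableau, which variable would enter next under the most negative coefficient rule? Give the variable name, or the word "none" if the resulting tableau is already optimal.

Pivot element 7. New z-row = old z-row − (-15/2)·(row 2/7).
Updated z-row coefficients: a: -6/7, b: 13/14, c: 0, d: 0, s1: 3/7, s2: 15/14.
The most negative is -6/7 in column a, so a would enter next.

a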